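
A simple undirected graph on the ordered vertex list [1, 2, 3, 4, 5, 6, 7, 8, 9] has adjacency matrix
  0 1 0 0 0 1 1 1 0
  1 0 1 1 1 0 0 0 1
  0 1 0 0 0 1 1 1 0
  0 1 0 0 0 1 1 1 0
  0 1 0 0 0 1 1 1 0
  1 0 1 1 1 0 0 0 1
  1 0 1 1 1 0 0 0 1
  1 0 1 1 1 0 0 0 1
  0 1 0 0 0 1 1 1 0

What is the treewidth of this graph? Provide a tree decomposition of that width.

Treewidth 4.
Bags: B1 = {2, 3, 6, 7, 8}  B2 = {1, 2, 6, 7, 8}  B3 = {2, 6, 7, 8, 9}  B4 = {2, 4, 6, 7, 8}  B5 = {2, 5, 6, 7, 8}
Tree: B1–B2, B2–B3, B3–B4, B4–B5

Every bag has size at most 5, so the width is 5 − 1 = 4 and tw(G) ≤ 4. For the lower bound: the 5 vertex sets {3,6}, {1,8}, {2,9}, {7}, {4} are disjoint, each induces a connected subgraph, and every pair is joined by at least one edge of G. Contracting each set to a single vertex therefore yields K_{5} as a minor, and since treewidth is minor-monotone, tw(G) ≥ tw(K_{5}) = 4. The upper and lower bounds meet at 4, so that is the treewidth.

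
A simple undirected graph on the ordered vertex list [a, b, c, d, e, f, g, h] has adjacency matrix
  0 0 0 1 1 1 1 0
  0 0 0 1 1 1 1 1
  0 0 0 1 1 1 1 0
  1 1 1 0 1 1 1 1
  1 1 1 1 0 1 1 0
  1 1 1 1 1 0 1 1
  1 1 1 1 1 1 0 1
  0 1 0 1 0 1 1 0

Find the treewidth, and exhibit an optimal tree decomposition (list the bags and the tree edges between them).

Treewidth 4.
One optimal decomposition is:
Bags: B1 = {a, d, e, f, g}  B2 = {b, d, e, f, g}  B3 = {b, d, f, g, h}  B4 = {c, d, e, f, g}
Tree: B1–B2, B2–B3, B2–B4

The largest bag has 5 vertices, giving width 4; this decomposition certifies tw(G) ≤ 4. On the other hand G contains the 5-clique {c, d, e, f, g}. A clique must lie in a single bag of any decomposition, so no decomposition can have width below 4. Therefore the treewidth is 4.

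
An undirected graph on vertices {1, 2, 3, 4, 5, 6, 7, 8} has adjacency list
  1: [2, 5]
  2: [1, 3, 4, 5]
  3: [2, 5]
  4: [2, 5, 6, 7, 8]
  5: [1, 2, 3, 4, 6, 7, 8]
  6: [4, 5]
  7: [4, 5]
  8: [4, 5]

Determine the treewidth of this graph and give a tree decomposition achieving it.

Treewidth 2.
Bags: B1 = {1, 2, 5}  B2 = {2, 3, 5}  B3 = {2, 4, 5}  B4 = {4, 5, 6}  B5 = {4, 5, 7}  B6 = {4, 5, 8}
Tree: B1–B2, B2–B3, B3–B4, B4–B5, B3–B6

Every bag has size at most 3, so the width is 3 − 1 = 2 and tw(G) ≤ 2. Conversely, {1, 2, 5} is a clique of size 3, and the vertices of any clique must share a bag in every tree decomposition; so some bag has ≥ 3 vertices and tw(G) ≥ 2. Hence tw(G) = 2 exactly.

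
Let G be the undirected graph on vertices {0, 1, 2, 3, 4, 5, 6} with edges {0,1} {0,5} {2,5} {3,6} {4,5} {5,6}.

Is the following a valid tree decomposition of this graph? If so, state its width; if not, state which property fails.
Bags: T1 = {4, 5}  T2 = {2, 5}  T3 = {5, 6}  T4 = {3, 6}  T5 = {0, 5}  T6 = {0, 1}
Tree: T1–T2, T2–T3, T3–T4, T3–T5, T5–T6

Checking the three conditions: (i) the bags cover all of {0, 1, 2, 3, 4, 5, 6}; (ii) for each edge, some bag contains both endpoints; (iii) the bags containing any fixed vertex form a subtree. All hold, so the decomposition is valid with width 2 − 1 = 1.

Yes; width 1.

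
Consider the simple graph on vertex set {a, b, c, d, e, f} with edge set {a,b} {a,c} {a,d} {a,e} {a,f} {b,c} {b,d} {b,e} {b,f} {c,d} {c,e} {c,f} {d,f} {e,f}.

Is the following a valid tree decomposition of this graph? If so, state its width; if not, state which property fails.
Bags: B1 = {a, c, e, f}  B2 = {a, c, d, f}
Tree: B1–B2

A tree decomposition must satisfy three properties: every vertex lies in some bag; for every edge, both endpoints lie together in some bag; and for every vertex, the bags containing it form a connected subtree. Here vertex b appears in no bag, so the decomposition is invalid.

No — vertex b appears in no bag.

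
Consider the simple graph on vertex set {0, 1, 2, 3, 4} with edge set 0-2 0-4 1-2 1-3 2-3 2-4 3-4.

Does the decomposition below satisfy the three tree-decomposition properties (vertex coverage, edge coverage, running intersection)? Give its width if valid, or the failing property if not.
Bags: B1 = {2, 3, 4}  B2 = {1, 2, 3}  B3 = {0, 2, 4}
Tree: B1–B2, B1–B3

Vertex coverage: the bags together contain {0, 1, 2, 3, 4}, the full vertex set. Edge coverage: each edge of G has both endpoints in at least one bag. Running intersection: for every vertex, the bags containing it form a connected subtree. All three properties hold, so this is a valid tree decomposition of width max|bag| − 1 = 2, and hence tw(G) ≤ 2.

Yes; width 2.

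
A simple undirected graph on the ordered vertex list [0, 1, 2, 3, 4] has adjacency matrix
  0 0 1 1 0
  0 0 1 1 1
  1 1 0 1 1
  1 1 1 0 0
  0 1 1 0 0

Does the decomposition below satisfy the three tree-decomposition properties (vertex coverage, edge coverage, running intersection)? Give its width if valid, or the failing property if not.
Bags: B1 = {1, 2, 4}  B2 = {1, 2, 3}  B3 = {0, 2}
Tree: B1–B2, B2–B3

No — edge (3,0) lies in no bag.

A tree decomposition must satisfy three properties: every vertex lies in some bag; for every edge, both endpoints lie together in some bag; and for every vertex, the bags containing it form a connected subtree. Here edge (3,0) lies in no bag, so the decomposition is invalid.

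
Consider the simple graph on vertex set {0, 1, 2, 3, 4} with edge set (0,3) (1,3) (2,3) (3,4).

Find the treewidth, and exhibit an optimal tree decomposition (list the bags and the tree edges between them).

Treewidth 1.
One optimal decomposition is:
Bags: B1 = {1, 3}  B2 = {0, 3}  B3 = {2, 3}  B4 = {3, 4}
Tree: B1–B2, B2–B3, B2–B4

Each bag holds 2 vertices, so the decomposition has width 1, which upper-bounds the treewidth. Any graph with an edge has treewidth ≥ 1, and G has the edge 3–1. Combining the bounds, tw(G) = 1.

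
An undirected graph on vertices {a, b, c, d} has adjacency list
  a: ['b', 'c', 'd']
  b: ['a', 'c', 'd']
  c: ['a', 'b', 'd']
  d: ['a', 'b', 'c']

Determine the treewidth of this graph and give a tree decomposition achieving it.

Treewidth 3.
One optimal decomposition is:
Bags: B1 = {a, b, c, d}
Tree: (single bag)

A single bag containing all 4 vertices is trivially a valid decomposition of width 3. Conversely, {a, b, c, d} is a clique of size 4, and the vertices of any clique must share a bag in every tree decomposition; so some bag has ≥ 4 vertices and tw(G) ≥ 3. The upper and lower bounds meet at 3, so that is the treewidth.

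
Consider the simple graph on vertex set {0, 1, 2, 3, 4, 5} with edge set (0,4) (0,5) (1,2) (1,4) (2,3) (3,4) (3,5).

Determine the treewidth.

2

A width-2 tree decomposition is:
Bags: B1 = {0, 4, 5}  B2 = {3, 4, 5}  B3 = {1, 3, 4}  B4 = {1, 2, 3}
Tree: B1–B2, B2–B3, B3–B4
Every bag has size at most 3, so the width is 3 − 1 = 2 and tw(G) ≤ 2. For the lower bound, G contains the cycle 0–5–3–4–0, so G is not a forest; only forests have treewidth ≤ 1, hence tw(G) ≥ 2. Hence tw(G) = 2 exactly.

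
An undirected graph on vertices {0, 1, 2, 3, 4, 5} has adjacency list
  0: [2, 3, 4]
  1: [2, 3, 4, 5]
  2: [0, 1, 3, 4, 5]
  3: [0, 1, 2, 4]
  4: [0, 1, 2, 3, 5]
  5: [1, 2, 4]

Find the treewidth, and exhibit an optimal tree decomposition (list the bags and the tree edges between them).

Every bag has size at most 4, so the width is 4 − 1 = 3 and tw(G) ≤ 3. On the other hand G contains the 4-clique {0, 2, 3, 4}. A clique must lie in a single bag of any decomposition, so no decomposition can have width below 3. Combining the bounds, tw(G) = 3.

Treewidth 3.
One such decomposition:
Bags: B1 = {1, 2, 4, 5}  B2 = {1, 2, 3, 4}  B3 = {0, 2, 3, 4}
Tree: B1–B2, B2–B3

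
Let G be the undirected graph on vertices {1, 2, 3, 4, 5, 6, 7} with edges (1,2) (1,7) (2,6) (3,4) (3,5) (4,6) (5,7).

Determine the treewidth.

2

A width-2 tree decomposition is:
Bags: B1 = {3, 4, 6}  B2 = {3, 5, 6}  B3 = {5, 6, 7}  B4 = {1, 6, 7}  B5 = {1, 2, 6}
Tree: B1–B2, B2–B3, B3–B4, B4–B5
The largest bag has 3 vertices, giving width 2; this decomposition certifies tw(G) ≤ 2. The edges 6–4–3–5–7–1–2–6 form a cycle, so G is not a tree and its treewidth is at least 2. Therefore the treewidth is 2.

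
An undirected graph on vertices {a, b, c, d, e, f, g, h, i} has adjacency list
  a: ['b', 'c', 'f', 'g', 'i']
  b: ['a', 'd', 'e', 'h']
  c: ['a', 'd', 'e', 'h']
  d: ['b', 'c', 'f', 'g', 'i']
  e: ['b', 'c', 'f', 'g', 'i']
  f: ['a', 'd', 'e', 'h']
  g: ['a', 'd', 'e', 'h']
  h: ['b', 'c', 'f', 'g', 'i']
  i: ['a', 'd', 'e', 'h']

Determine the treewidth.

4

A width-4 tree decomposition is:
Bags: B1 = {a, d, e, g, h}  B2 = {a, c, d, e, h}  B3 = {a, d, e, f, h}  B4 = {a, b, d, e, h}  B5 = {a, d, e, h, i}
Tree: B1–B2, B2–B3, B3–B4, B4–B5
Every bag has size at most 5, so the width is 5 − 1 = 4 and tw(G) ≤ 4. For the lower bound: the 5 vertex sets {d,g}, {a,c}, {e,f}, {h}, {b} are disjoint, each induces a connected subgraph, and every pair is joined by at least one edge of G. Contracting each set to a single vertex therefore yields K_{5} as a minor, and since treewidth is minor-monotone, tw(G) ≥ tw(K_{5}) = 4. The upper and lower bounds meet at 4, so that is the treewidth.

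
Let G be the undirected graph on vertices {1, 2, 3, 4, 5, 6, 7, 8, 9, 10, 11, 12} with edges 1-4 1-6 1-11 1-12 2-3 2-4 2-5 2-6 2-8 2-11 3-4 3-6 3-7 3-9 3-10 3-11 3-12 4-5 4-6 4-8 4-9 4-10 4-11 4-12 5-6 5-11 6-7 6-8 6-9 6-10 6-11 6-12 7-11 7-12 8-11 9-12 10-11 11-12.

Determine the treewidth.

4

A width-4 tree decomposition is:
Bags: B1 = {2, 3, 4, 6, 11}  B2 = {2, 4, 5, 6, 11}  B3 = {3, 4, 6, 10, 11}  B4 = {3, 4, 6, 11, 12}  B5 = {2, 4, 6, 8, 11}  B6 = {1, 4, 6, 11, 12}  B7 = {3, 4, 6, 9, 12}  B8 = {3, 6, 7, 11, 12}
Tree: B1–B2, B1–B3, B3–B4, B1–B5, B4–B6, B4–B7, B4–B8
The largest bag has 5 vertices, giving width 4; this decomposition certifies tw(G) ≤ 4. On the other hand G contains the 5-clique {3, 4, 6, 9, 12}. A clique must lie in a single bag of any decomposition, so no decomposition can have width below 4. Hence tw(G) = 4 exactly.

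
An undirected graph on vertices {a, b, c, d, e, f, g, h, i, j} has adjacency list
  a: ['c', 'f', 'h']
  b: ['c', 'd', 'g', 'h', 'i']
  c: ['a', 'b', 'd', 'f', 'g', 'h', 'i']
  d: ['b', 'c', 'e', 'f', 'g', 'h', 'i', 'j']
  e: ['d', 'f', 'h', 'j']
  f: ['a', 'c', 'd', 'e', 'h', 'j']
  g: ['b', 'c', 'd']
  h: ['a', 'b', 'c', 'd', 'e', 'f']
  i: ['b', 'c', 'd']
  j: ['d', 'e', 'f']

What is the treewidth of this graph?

3

A width-3 tree decomposition is:
Bags: B1 = {b, c, d, i}  B2 = {b, c, d, h}  B3 = {c, d, f, h}  B4 = {a, c, f, h}  B5 = {d, e, f, h}  B6 = {b, c, d, g}  B7 = {d, e, f, j}
Tree: B1–B2, B2–B3, B3–B4, B3–B5, B2–B6, B5–B7
The largest bag has 4 vertices, giving width 3; this decomposition certifies tw(G) ≤ 3. For the lower bound, the 4 vertices {d, e, f, j} are pairwise adjacent, and any tree decomposition puts a clique entirely inside one bag — forcing width ≥ 3. Hence tw(G) = 3 exactly.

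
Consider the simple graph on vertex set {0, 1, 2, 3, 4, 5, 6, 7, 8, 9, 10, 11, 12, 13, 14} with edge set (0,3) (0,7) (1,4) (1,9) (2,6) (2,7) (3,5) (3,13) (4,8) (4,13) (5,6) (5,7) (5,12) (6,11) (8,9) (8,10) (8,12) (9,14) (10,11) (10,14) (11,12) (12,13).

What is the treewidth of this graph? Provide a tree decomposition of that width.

Treewidth 3.
Bags: B1 = {0, 2, 6, 7}  B2 = {0, 5, 6, 7}  B3 = {0, 3, 5, 6}  B4 = {3, 5, 6, 11}  B5 = {3, 5, 11, 12}  B6 = {3, 11, 12, 13}  B7 = {10, 11, 12, 13}  B8 = {8, 10, 12, 13}  B9 = {4, 8, 10, 13}  B10 = {4, 8, 10, 14}  B11 = {4, 8, 9, 14}  B12 = {1, 4, 9, 14}
Tree: B1–B2, B2–B3, B3–B4, B4–B5, B5–B6, B6–B7, B7–B8, B8–B9, B9–B10, B10–B11, B11–B12

Each bag holds 4 vertices, so the decomposition has width 3, which upper-bounds the treewidth. For the lower bound: the 4 vertex sets {0,2,7}, {6}, {5}, {3,11,12,13} are disjoint, each induces a connected subgraph, and every pair is joined by at least one edge of G. Contracting each set to a single vertex therefore yields K_{4} as a minor, and since treewidth is minor-monotone, tw(G) ≥ tw(K_{4}) = 3. Therefore the treewidth is 3.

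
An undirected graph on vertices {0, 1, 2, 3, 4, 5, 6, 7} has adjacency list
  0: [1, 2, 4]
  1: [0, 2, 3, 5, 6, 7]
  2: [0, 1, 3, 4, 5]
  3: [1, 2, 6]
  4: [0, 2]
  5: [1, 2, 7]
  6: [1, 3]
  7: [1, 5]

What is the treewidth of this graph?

2

A width-2 tree decomposition is:
Bags: B1 = {1, 2, 5}  B2 = {0, 1, 2}  B3 = {1, 2, 3}  B4 = {1, 5, 7}  B5 = {0, 2, 4}  B6 = {1, 3, 6}
Tree: B1–B2, B2–B3, B1–B4, B2–B5, B3–B6
Every bag has size at most 3, so the width is 3 − 1 = 2 and tw(G) ≤ 2. For the lower bound, the 3 vertices {0, 1, 2} are pairwise adjacent, and any tree decomposition puts a clique entirely inside one bag — forcing width ≥ 2. Therefore the treewidth is 2.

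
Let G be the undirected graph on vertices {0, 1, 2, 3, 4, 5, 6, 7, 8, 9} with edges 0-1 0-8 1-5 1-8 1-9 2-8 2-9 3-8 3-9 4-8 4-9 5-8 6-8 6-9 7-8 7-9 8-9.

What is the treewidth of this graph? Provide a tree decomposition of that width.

Treewidth 2.
One such decomposition:
Bags: B1 = {7, 8, 9}  B2 = {1, 8, 9}  B3 = {4, 8, 9}  B4 = {3, 8, 9}  B5 = {1, 5, 8}  B6 = {0, 1, 8}  B7 = {2, 8, 9}  B8 = {6, 8, 9}
Tree: B1–B2, B1–B3, B3–B4, B2–B5, B5–B6, B2–B7, B2–B8

The largest bag has 3 vertices, giving width 2; this decomposition certifies tw(G) ≤ 2. On the other hand G contains the 3-clique {0, 1, 8}. A clique must lie in a single bag of any decomposition, so no decomposition can have width below 2. The upper and lower bounds meet at 2, so that is the treewidth.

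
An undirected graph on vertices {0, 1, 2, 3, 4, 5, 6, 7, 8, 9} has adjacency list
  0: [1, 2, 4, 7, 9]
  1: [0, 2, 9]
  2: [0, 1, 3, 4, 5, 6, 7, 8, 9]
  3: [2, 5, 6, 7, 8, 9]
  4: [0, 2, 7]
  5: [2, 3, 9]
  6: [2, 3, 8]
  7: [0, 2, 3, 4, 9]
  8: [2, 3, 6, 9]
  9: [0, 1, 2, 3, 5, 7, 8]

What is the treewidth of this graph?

A width-3 tree decomposition is:
Bags: B1 = {2, 3, 7, 9}  B2 = {0, 2, 7, 9}  B3 = {2, 3, 5, 9}  B4 = {2, 3, 8, 9}  B5 = {0, 2, 4, 7}  B6 = {2, 3, 6, 8}  B7 = {0, 1, 2, 9}
Tree: B1–B2, B1–B3, B1–B4, B2–B5, B4–B6, B2–B7
The largest bag has 4 vertices, giving width 3; this decomposition certifies tw(G) ≤ 3. Conversely, {0, 1, 2, 9} is a clique of size 4, and the vertices of any clique must share a bag in every tree decomposition; so some bag has ≥ 4 vertices and tw(G) ≥ 3. Combining the bounds, tw(G) = 3.

3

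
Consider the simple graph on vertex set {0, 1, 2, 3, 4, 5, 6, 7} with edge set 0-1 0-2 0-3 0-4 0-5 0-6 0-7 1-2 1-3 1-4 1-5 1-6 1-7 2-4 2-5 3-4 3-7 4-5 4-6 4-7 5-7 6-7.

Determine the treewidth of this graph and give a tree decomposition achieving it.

Each bag holds 5 vertices, so the decomposition has width 4, which upper-bounds the treewidth. Conversely, {0, 1, 2, 4, 5} is a clique of size 5, and the vertices of any clique must share a bag in every tree decomposition; so some bag has ≥ 5 vertices and tw(G) ≥ 4. Combining the bounds, tw(G) = 4.

Treewidth 4.
One such decomposition:
Bags: B1 = {0, 1, 4, 5, 7}  B2 = {0, 1, 4, 6, 7}  B3 = {0, 1, 3, 4, 7}  B4 = {0, 1, 2, 4, 5}
Tree: B1–B2, B2–B3, B1–B4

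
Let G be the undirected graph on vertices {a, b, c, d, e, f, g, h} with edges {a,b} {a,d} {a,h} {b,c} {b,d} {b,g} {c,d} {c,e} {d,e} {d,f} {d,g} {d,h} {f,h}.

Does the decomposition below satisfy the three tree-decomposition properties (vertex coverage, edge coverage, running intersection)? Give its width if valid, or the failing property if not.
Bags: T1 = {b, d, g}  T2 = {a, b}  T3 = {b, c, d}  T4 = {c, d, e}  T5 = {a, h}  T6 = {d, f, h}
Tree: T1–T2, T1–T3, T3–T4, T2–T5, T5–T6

No — edge (d,a) lies in no bag.

A tree decomposition must satisfy three properties: every vertex lies in some bag; for every edge, both endpoints lie together in some bag; and for every vertex, the bags containing it form a connected subtree. Here edge (d,a) lies in no bag, so the decomposition is invalid.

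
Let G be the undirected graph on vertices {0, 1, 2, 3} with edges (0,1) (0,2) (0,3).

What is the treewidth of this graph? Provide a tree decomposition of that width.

Treewidth 1.
One optimal decomposition is:
Bags: B1 = {0, 3}  B2 = {0, 2}  B3 = {0, 1}
Tree: B1–B2, B2–B3

Each bag holds 2 vertices, so the decomposition has width 1, which upper-bounds the treewidth. Any graph with an edge has treewidth ≥ 1, and G has the edge 0–3. The upper and lower bounds meet at 1, so that is the treewidth.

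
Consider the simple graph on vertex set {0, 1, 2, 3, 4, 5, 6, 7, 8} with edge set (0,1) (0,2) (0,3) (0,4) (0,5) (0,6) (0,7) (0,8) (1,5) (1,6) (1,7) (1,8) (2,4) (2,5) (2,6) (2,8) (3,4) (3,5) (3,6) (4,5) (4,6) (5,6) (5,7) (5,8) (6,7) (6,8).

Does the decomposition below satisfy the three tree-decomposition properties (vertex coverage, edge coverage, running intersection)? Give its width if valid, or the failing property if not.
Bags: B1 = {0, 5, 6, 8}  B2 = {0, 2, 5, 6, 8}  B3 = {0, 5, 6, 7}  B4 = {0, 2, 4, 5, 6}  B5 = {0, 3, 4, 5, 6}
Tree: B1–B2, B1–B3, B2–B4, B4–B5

No — vertex 1 appears in no bag.

A tree decomposition must satisfy three properties: every vertex lies in some bag; for every edge, both endpoints lie together in some bag; and for every vertex, the bags containing it form a connected subtree. Here vertex 1 appears in no bag, so the decomposition is invalid.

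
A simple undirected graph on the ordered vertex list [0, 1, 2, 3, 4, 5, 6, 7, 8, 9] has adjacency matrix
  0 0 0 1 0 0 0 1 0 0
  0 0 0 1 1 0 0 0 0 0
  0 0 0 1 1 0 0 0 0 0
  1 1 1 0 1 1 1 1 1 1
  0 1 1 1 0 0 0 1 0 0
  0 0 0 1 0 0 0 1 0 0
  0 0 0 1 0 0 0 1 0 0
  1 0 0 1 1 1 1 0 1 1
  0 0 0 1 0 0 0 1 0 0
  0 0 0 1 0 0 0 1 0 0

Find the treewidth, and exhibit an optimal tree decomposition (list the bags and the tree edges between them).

The largest bag has 3 vertices, giving width 2; this decomposition certifies tw(G) ≤ 2. On the other hand G contains the 3-clique {1, 3, 4}. A clique must lie in a single bag of any decomposition, so no decomposition can have width below 2. The upper and lower bounds meet at 2, so that is the treewidth.

Treewidth 2.
Bags: B1 = {3, 4, 7}  B2 = {3, 7, 8}  B3 = {2, 3, 4}  B4 = {3, 6, 7}  B5 = {3, 7, 9}  B6 = {1, 3, 4}  B7 = {3, 5, 7}  B8 = {0, 3, 7}
Tree: B1–B2, B1–B3, B2–B4, B1–B5, B3–B6, B2–B7, B5–B8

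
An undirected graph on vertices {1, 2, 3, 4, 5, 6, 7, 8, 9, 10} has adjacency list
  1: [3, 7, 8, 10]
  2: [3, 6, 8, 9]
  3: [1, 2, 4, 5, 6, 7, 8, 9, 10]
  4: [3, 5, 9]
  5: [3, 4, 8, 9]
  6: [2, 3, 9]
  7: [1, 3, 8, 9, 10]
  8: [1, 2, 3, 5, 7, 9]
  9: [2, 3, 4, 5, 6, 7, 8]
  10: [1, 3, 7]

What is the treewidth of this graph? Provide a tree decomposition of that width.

The largest bag has 4 vertices, giving width 3; this decomposition certifies tw(G) ≤ 3. On the other hand G contains the 4-clique {1, 3, 7, 8}. A clique must lie in a single bag of any decomposition, so no decomposition can have width below 3. The upper and lower bounds meet at 3, so that is the treewidth.

Treewidth 3.
Bags: B1 = {3, 7, 8, 9}  B2 = {1, 3, 7, 8}  B3 = {3, 5, 8, 9}  B4 = {3, 4, 5, 9}  B5 = {2, 3, 8, 9}  B6 = {1, 3, 7, 10}  B7 = {2, 3, 6, 9}
Tree: B1–B2, B1–B3, B3–B4, B3–B5, B2–B6, B5–B7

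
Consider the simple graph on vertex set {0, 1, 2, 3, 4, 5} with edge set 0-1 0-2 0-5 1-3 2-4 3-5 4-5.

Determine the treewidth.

2

A width-2 tree decomposition is:
Bags: B1 = {0, 1, 3}  B2 = {0, 3, 5}  B3 = {0, 2, 5}  B4 = {2, 4, 5}
Tree: B1–B2, B2–B3, B3–B4
The largest bag has 3 vertices, giving width 2; this decomposition certifies tw(G) ≤ 2. The edges 1–3–5–0–1 form a cycle, so G is not a tree and its treewidth is at least 2. Therefore the treewidth is 2.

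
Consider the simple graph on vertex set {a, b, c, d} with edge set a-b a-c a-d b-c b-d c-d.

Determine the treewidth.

A width-3 tree decomposition is:
Bags: B1 = {a, b, c, d}
Tree: (single bag)
A single bag containing all 4 vertices is trivially a valid decomposition of width 3. Conversely, {a, b, c, d} is a clique of size 4, and the vertices of any clique must share a bag in every tree decomposition; so some bag has ≥ 4 vertices and tw(G) ≥ 3. Therefore the treewidth is 3.

3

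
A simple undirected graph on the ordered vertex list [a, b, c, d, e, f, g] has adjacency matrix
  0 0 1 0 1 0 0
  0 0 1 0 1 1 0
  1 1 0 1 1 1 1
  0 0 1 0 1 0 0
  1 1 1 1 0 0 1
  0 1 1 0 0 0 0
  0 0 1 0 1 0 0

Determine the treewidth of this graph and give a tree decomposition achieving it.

Treewidth 2.
One optimal decomposition is:
Bags: B1 = {a, c, e}  B2 = {c, e, g}  B3 = {b, c, e}  B4 = {c, d, e}  B5 = {b, c, f}
Tree: B1–B2, B1–B3, B1–B4, B3–B5

Every bag has size at most 3, so the width is 3 − 1 = 2 and tw(G) ≤ 2. On the other hand G contains the 3-clique {c, d, e}. A clique must lie in a single bag of any decomposition, so no decomposition can have width below 2. Hence tw(G) = 2 exactly.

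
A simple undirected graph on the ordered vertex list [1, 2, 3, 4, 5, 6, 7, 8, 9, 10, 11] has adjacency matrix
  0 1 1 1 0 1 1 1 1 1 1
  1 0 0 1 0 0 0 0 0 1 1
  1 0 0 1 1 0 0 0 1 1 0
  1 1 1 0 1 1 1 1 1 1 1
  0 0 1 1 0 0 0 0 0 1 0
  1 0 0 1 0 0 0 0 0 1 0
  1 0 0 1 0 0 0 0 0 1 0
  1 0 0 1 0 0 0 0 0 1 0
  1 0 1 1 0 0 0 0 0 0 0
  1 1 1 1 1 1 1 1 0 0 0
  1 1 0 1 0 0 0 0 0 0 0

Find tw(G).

3

A width-3 tree decomposition is:
Bags: B1 = {1, 2, 4, 10}  B2 = {1, 3, 4, 10}  B3 = {1, 4, 8, 10}  B4 = {1, 4, 7, 10}  B5 = {1, 4, 6, 10}  B6 = {3, 4, 5, 10}  B7 = {1, 2, 4, 11}  B8 = {1, 3, 4, 9}
Tree: B1–B2, B1–B3, B1–B4, B2–B5, B2–B6, B1–B7, B2–B8
Every bag has size at most 4, so the width is 4 − 1 = 3 and tw(G) ≤ 3. Conversely, {1, 3, 4, 9} is a clique of size 4, and the vertices of any clique must share a bag in every tree decomposition; so some bag has ≥ 4 vertices and tw(G) ≥ 3. Combining the bounds, tw(G) = 3.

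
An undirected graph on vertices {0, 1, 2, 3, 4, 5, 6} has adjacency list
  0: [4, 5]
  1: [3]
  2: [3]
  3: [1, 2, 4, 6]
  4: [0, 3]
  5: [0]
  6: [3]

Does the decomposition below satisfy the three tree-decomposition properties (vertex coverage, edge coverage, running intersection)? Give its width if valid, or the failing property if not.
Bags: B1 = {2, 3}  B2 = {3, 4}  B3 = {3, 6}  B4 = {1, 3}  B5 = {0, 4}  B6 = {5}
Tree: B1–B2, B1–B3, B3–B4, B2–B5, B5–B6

A tree decomposition must satisfy three properties: every vertex lies in some bag; for every edge, both endpoints lie together in some bag; and for every vertex, the bags containing it form a connected subtree. Here edge (0,5) lies in no bag, so the decomposition is invalid.

No — edge (0,5) lies in no bag.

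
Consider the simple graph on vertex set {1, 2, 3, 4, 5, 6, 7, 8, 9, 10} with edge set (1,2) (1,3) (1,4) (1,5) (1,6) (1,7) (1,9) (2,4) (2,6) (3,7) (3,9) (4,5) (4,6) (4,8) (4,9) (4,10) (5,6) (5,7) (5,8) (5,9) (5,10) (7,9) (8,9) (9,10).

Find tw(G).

A width-3 tree decomposition is:
Bags: B1 = {4, 5, 9, 10}  B2 = {1, 4, 5, 9}  B3 = {1, 5, 7, 9}  B4 = {1, 4, 5, 6}  B5 = {4, 5, 8, 9}  B6 = {1, 3, 7, 9}  B7 = {1, 2, 4, 6}
Tree: B1–B2, B2–B3, B2–B4, B1–B5, B3–B6, B4–B7
The largest bag has 4 vertices, giving width 3; this decomposition certifies tw(G) ≤ 3. For the lower bound, the 4 vertices {4, 5, 8, 9} are pairwise adjacent, and any tree decomposition puts a clique entirely inside one bag — forcing width ≥ 3. Therefore the treewidth is 3.

3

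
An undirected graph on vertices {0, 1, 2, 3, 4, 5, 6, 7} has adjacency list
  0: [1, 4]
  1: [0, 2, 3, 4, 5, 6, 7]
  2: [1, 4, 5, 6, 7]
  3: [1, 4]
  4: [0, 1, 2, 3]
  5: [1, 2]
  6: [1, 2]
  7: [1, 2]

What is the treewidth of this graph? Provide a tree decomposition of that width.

Treewidth 2.
One such decomposition:
Bags: B1 = {1, 2, 6}  B2 = {1, 2, 4}  B3 = {0, 1, 4}  B4 = {1, 2, 7}  B5 = {1, 2, 5}  B6 = {1, 3, 4}
Tree: B1–B2, B2–B3, B2–B4, B1–B5, B2–B6

Each bag holds 3 vertices, so the decomposition has width 2, which upper-bounds the treewidth. Conversely, {0, 1, 4} is a clique of size 3, and the vertices of any clique must share a bag in every tree decomposition; so some bag has ≥ 3 vertices and tw(G) ≥ 2. The upper and lower bounds meet at 2, so that is the treewidth.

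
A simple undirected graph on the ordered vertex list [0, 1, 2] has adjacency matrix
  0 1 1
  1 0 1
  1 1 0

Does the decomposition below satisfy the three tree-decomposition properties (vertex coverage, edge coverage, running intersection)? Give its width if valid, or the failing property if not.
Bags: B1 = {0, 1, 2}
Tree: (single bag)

Yes; width 2.

Vertex coverage: the bags together contain {0, 1, 2}, the full vertex set. Edge coverage: each edge of G has both endpoints in at least one bag. Running intersection: for every vertex, the bags containing it form a connected subtree. All three properties hold, so this is a valid tree decomposition of width max|bag| − 1 = 2, and hence tw(G) ≤ 2.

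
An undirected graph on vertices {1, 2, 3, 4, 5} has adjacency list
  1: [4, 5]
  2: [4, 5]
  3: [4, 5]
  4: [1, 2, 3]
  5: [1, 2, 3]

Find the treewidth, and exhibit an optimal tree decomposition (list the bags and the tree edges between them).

Treewidth 2.
Bags: B1 = {3, 4, 5}  B2 = {1, 4, 5}  B3 = {2, 4, 5}
Tree: B1–B2, B2–B3

Every bag has size at most 3, so the width is 3 − 1 = 2 and tw(G) ≤ 2. For the lower bound, G contains the cycle 3–4–1–5–3, so G is not a forest; only forests have treewidth ≤ 1, hence tw(G) ≥ 2. Hence tw(G) = 2 exactly.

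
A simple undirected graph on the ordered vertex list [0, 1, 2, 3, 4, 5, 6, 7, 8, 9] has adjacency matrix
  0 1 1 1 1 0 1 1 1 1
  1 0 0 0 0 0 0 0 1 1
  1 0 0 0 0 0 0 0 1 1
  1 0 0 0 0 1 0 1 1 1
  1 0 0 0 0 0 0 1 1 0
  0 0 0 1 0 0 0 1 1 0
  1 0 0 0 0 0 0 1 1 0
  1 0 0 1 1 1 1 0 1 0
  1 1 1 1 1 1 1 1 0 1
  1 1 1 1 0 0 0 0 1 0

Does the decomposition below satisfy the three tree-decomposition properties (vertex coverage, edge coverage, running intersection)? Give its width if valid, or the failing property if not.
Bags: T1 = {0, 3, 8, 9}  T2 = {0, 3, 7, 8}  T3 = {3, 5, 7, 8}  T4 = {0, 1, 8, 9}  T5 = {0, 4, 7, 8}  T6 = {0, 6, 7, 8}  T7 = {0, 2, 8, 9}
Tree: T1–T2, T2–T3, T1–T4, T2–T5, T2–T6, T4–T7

Vertex coverage: the bags together contain {0, 1, 2, 3, 4, 5, 6, 7, 8, 9}, the full vertex set. Edge coverage: each edge of G has both endpoints in at least one bag. Running intersection: for every vertex, the bags containing it form a connected subtree. All three properties hold, so this is a valid tree decomposition of width max|bag| − 1 = 3, and hence tw(G) ≤ 3.

Yes; width 3.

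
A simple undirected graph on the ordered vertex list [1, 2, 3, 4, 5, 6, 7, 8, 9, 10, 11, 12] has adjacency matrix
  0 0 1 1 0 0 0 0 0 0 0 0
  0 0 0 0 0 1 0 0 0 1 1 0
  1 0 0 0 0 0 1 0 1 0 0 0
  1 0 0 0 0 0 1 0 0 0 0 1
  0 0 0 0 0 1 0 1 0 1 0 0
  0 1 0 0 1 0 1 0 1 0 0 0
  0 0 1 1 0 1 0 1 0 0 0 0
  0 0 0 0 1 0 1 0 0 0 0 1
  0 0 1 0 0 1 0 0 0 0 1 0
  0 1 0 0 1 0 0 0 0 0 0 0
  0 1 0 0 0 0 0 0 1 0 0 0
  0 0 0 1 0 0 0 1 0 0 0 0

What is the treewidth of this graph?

3

A width-3 tree decomposition is:
Bags: B1 = {1, 3, 4, 12}  B2 = {3, 4, 7, 12}  B3 = {3, 7, 8, 12}  B4 = {3, 7, 8, 9}  B5 = {6, 7, 8, 9}  B6 = {5, 6, 8, 9}  B7 = {5, 6, 9, 11}  B8 = {2, 5, 6, 11}  B9 = {2, 5, 10, 11}
Tree: B1–B2, B2–B3, B3–B4, B4–B5, B5–B6, B6–B7, B7–B8, B8–B9
Every bag has size at most 4, so the width is 4 − 1 = 3 and tw(G) ≤ 3. For the lower bound: the 4 vertex sets {1,4,12}, {3}, {7}, {5,6,8,9} are disjoint, each induces a connected subgraph, and every pair is joined by at least one edge of G. Contracting each set to a single vertex therefore yields K_{4} as a minor, and since treewidth is minor-monotone, tw(G) ≥ tw(K_{4}) = 3. Hence tw(G) = 3 exactly.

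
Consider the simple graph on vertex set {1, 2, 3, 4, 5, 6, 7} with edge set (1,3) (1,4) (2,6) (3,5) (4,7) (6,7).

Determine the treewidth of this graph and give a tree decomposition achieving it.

Every bag has size at most 2, so the width is 2 − 1 = 1 and tw(G) ≤ 1. G has an edge, so its treewidth is at least 1. Therefore the treewidth is 1.

Treewidth 1.
One optimal decomposition is:
Bags: B1 = {2, 6}  B2 = {6, 7}  B3 = {4, 7}  B4 = {1, 4}  B5 = {1, 3}  B6 = {3, 5}
Tree: B1–B2, B2–B3, B3–B4, B4–B5, B5–B6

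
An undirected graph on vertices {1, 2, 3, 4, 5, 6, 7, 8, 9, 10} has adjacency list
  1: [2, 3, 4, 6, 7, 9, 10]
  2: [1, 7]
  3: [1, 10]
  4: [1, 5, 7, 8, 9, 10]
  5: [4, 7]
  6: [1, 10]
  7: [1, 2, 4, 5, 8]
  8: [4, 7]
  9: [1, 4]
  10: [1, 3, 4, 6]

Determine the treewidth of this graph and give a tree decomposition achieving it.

Treewidth 2.
Bags: B1 = {1, 4, 7}  B2 = {4, 5, 7}  B3 = {1, 4, 10}  B4 = {1, 2, 7}  B5 = {1, 3, 10}  B6 = {1, 4, 9}  B7 = {4, 7, 8}  B8 = {1, 6, 10}
Tree: B1–B2, B1–B3, B1–B4, B3–B5, B1–B6, B1–B7, B3–B8

The largest bag has 3 vertices, giving width 2; this decomposition certifies tw(G) ≤ 2. Conversely, {4, 7, 8} is a clique of size 3, and the vertices of any clique must share a bag in every tree decomposition; so some bag has ≥ 3 vertices and tw(G) ≥ 2. Therefore the treewidth is 2.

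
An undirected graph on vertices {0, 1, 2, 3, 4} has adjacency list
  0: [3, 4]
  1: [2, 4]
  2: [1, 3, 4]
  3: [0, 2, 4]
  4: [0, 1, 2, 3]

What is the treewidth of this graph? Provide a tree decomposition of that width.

The largest bag has 3 vertices, giving width 2; this decomposition certifies tw(G) ≤ 2. On the other hand G contains the 3-clique {0, 3, 4}. A clique must lie in a single bag of any decomposition, so no decomposition can have width below 2. Hence tw(G) = 2 exactly.

Treewidth 2.
One such decomposition:
Bags: B1 = {1, 2, 4}  B2 = {2, 3, 4}  B3 = {0, 3, 4}
Tree: B1–B2, B2–B3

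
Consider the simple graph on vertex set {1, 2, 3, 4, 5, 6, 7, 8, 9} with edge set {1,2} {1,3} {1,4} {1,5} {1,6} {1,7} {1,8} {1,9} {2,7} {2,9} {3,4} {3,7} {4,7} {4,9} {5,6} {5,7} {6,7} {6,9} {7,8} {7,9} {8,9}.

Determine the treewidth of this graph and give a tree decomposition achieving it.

Treewidth 3.
One optimal decomposition is:
Bags: B1 = {1, 2, 7, 9}  B2 = {1, 6, 7, 9}  B3 = {1, 4, 7, 9}  B4 = {1, 3, 4, 7}  B5 = {1, 7, 8, 9}  B6 = {1, 5, 6, 7}
Tree: B1–B2, B1–B3, B3–B4, B2–B5, B2–B6

The largest bag has 4 vertices, giving width 3; this decomposition certifies tw(G) ≤ 3. Conversely, {1, 7, 8, 9} is a clique of size 4, and the vertices of any clique must share a bag in every tree decomposition; so some bag has ≥ 4 vertices and tw(G) ≥ 3. Hence tw(G) = 3 exactly.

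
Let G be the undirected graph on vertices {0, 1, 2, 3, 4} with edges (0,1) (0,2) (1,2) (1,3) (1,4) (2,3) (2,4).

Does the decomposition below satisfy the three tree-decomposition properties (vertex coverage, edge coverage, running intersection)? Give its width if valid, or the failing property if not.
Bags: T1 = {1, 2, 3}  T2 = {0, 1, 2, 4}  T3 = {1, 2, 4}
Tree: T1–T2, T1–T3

A tree decomposition must satisfy three properties: every vertex lies in some bag; for every edge, both endpoints lie together in some bag; and for every vertex, the bags containing it form a connected subtree. Here bags containing vertex 4 are not connected in the tree, so the decomposition is invalid.

No — bags containing vertex 4 are not connected in the tree.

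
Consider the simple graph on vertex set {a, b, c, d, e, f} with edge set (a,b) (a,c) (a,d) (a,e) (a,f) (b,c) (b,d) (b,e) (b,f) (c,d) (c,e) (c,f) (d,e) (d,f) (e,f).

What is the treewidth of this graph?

5

A width-5 tree decomposition is:
Bags: B1 = {a, b, c, d, e, f}
Tree: (single bag)
With just one bag of size 6, the width is 6 − 1 = 5, so tw(G) ≤ 5. On the other hand G contains the 6-clique {a, b, c, d, e, f}. A clique must lie in a single bag of any decomposition, so no decomposition can have width below 5. Combining the bounds, tw(G) = 5.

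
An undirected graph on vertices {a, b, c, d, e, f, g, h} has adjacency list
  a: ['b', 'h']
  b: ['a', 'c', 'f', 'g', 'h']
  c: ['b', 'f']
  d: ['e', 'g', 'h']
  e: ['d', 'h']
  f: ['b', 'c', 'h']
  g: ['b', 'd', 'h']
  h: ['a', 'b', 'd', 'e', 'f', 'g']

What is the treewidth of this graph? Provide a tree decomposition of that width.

Each bag holds 3 vertices, so the decomposition has width 2, which upper-bounds the treewidth. Conversely, {d, g, h} is a clique of size 3, and the vertices of any clique must share a bag in every tree decomposition; so some bag has ≥ 3 vertices and tw(G) ≥ 2. Combining the bounds, tw(G) = 2.

Treewidth 2.
One optimal decomposition is:
Bags: B1 = {b, c, f}  B2 = {b, f, h}  B3 = {b, g, h}  B4 = {d, g, h}  B5 = {d, e, h}  B6 = {a, b, h}
Tree: B1–B2, B2–B3, B3–B4, B4–B5, B3–B6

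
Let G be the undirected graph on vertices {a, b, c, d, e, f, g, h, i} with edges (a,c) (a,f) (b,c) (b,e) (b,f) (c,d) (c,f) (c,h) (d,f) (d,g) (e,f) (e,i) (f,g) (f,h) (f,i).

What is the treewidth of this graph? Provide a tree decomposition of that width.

Treewidth 2.
Bags: B1 = {c, d, f}  B2 = {b, c, f}  B3 = {a, c, f}  B4 = {b, e, f}  B5 = {e, f, i}  B6 = {d, f, g}  B7 = {c, f, h}
Tree: B1–B2, B1–B3, B2–B4, B4–B5, B1–B6, B1–B7

Every bag has size at most 3, so the width is 3 − 1 = 2 and tw(G) ≤ 2. On the other hand G contains the 3-clique {d, f, g}. A clique must lie in a single bag of any decomposition, so no decomposition can have width below 2. Combining the bounds, tw(G) = 2.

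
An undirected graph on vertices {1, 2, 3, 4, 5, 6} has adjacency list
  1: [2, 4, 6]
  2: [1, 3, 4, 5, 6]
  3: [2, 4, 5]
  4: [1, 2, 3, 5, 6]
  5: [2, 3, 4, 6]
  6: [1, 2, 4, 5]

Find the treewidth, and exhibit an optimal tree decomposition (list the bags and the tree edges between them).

Treewidth 3.
Bags: B1 = {2, 4, 5, 6}  B2 = {1, 2, 4, 6}  B3 = {2, 3, 4, 5}
Tree: B1–B2, B1–B3

The largest bag has 4 vertices, giving width 3; this decomposition certifies tw(G) ≤ 3. For the lower bound, the 4 vertices {1, 2, 4, 6} are pairwise adjacent, and any tree decomposition puts a clique entirely inside one bag — forcing width ≥ 3. Combining the bounds, tw(G) = 3.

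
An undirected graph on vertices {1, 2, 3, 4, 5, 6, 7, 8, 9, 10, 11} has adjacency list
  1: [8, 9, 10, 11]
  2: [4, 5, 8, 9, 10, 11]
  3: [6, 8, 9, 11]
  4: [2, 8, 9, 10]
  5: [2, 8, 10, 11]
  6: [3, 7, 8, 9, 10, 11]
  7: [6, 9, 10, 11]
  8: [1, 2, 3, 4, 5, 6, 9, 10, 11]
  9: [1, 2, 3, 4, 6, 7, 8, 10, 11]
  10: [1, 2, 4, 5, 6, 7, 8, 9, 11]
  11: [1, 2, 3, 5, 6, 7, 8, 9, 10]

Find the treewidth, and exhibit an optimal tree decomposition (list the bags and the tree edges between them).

Treewidth 4.
Bags: B1 = {3, 6, 8, 9, 11}  B2 = {6, 8, 9, 10, 11}  B3 = {1, 8, 9, 10, 11}  B4 = {2, 8, 9, 10, 11}  B5 = {6, 7, 9, 10, 11}  B6 = {2, 5, 8, 10, 11}  B7 = {2, 4, 8, 9, 10}
Tree: B1–B2, B2–B3, B3–B4, B2–B5, B4–B6, B4–B7

Every bag has size at most 5, so the width is 5 − 1 = 4 and tw(G) ≤ 4. For the lower bound, the 5 vertices {1, 8, 9, 10, 11} are pairwise adjacent, and any tree decomposition puts a clique entirely inside one bag — forcing width ≥ 4. Therefore the treewidth is 4.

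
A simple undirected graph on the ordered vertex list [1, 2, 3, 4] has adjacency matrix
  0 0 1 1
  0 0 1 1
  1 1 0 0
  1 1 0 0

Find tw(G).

2

A width-2 tree decomposition is:
Bags: B1 = {1, 2, 3}  B2 = {1, 2, 4}
Tree: B1–B2
Each bag holds 3 vertices, so the decomposition has width 2, which upper-bounds the treewidth. The edges 2–3–1–4–2 form a cycle, so G is not a tree and its treewidth is at least 2. Combining the bounds, tw(G) = 2.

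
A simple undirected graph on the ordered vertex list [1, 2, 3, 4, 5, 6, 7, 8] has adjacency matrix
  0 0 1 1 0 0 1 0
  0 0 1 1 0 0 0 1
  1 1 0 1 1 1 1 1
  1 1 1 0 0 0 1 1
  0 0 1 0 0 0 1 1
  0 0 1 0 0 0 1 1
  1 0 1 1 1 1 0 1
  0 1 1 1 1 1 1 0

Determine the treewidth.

A width-3 tree decomposition is:
Bags: B1 = {2, 3, 4, 8}  B2 = {3, 4, 7, 8}  B3 = {3, 5, 7, 8}  B4 = {3, 6, 7, 8}  B5 = {1, 3, 4, 7}
Tree: B1–B2, B2–B3, B2–B4, B2–B5
Each bag holds 4 vertices, so the decomposition has width 3, which upper-bounds the treewidth. Conversely, {2, 3, 4, 8} is a clique of size 4, and the vertices of any clique must share a bag in every tree decomposition; so some bag has ≥ 4 vertices and tw(G) ≥ 3. Combining the bounds, tw(G) = 3.

3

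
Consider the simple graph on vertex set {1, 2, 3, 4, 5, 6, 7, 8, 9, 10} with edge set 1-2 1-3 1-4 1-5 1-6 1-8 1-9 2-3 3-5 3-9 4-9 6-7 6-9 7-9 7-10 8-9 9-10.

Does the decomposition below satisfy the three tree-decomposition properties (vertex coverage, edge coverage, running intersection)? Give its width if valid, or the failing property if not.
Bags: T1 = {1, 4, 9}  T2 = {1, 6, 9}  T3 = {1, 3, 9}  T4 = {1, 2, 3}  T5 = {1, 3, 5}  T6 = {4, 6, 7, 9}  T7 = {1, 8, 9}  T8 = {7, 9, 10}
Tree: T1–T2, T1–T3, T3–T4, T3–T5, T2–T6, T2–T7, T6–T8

A tree decomposition must satisfy three properties: every vertex lies in some bag; for every edge, both endpoints lie together in some bag; and for every vertex, the bags containing it form a connected subtree. Here bags containing vertex 4 are not connected in the tree, so the decomposition is invalid.

No — bags containing vertex 4 are not connected in the tree.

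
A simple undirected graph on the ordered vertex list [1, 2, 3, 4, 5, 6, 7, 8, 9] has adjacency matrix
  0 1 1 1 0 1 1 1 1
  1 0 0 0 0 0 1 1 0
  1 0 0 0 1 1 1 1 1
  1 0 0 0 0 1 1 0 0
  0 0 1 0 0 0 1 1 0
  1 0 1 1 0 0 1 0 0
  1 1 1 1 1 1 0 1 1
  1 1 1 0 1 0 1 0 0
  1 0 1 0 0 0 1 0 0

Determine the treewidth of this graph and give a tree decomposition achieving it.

The largest bag has 4 vertices, giving width 3; this decomposition certifies tw(G) ≤ 3. For the lower bound, the 4 vertices {1, 2, 7, 8} are pairwise adjacent, and any tree decomposition puts a clique entirely inside one bag — forcing width ≥ 3. Therefore the treewidth is 3.

Treewidth 3.
One optimal decomposition is:
Bags: B1 = {1, 3, 6, 7}  B2 = {1, 4, 6, 7}  B3 = {1, 3, 7, 8}  B4 = {3, 5, 7, 8}  B5 = {1, 2, 7, 8}  B6 = {1, 3, 7, 9}
Tree: B1–B2, B1–B3, B3–B4, B3–B5, B3–B6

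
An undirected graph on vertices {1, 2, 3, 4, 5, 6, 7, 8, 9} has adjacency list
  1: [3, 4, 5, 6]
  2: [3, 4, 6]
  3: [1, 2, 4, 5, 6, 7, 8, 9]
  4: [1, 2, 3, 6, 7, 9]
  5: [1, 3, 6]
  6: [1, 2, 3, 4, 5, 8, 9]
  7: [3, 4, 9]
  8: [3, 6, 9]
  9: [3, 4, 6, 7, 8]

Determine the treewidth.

3

A width-3 tree decomposition is:
Bags: B1 = {3, 4, 7, 9}  B2 = {3, 4, 6, 9}  B3 = {1, 3, 4, 6}  B4 = {2, 3, 4, 6}  B5 = {1, 3, 5, 6}  B6 = {3, 6, 8, 9}
Tree: B1–B2, B2–B3, B3–B4, B3–B5, B2–B6
Each bag holds 4 vertices, so the decomposition has width 3, which upper-bounds the treewidth. On the other hand G contains the 4-clique {3, 6, 8, 9}. A clique must lie in a single bag of any decomposition, so no decomposition can have width below 3. Therefore the treewidth is 3.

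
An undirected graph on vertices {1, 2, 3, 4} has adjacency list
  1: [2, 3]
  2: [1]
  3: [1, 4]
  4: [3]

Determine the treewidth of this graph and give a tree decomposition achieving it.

Every bag has size at most 2, so the width is 2 − 1 = 1 and tw(G) ≤ 1. Any graph with an edge has treewidth ≥ 1, and G has the edge 2–1. Combining the bounds, tw(G) = 1.

Treewidth 1.
One optimal decomposition is:
Bags: B1 = {1, 2}  B2 = {1, 3}  B3 = {3, 4}
Tree: B1–B2, B2–B3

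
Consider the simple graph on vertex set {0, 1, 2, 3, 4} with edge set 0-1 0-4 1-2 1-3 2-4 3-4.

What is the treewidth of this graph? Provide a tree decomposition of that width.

Each bag holds 3 vertices, so the decomposition has width 2, which upper-bounds the treewidth. The edges 1–3–4–0–1 form a cycle, so G is not a tree and its treewidth is at least 2. Therefore the treewidth is 2.

Treewidth 2.
One optimal decomposition is:
Bags: B1 = {1, 3, 4}  B2 = {0, 1, 4}  B3 = {1, 2, 4}
Tree: B1–B2, B2–B3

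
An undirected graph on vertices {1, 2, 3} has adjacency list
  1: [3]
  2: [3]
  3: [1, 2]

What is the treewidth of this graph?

A width-1 tree decomposition is:
Bags: B1 = {1, 3}  B2 = {2, 3}
Tree: B1–B2
Each bag holds 2 vertices, so the decomposition has width 1, which upper-bounds the treewidth. G has an edge, so its treewidth is at least 1. The upper and lower bounds meet at 1, so that is the treewidth.

1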